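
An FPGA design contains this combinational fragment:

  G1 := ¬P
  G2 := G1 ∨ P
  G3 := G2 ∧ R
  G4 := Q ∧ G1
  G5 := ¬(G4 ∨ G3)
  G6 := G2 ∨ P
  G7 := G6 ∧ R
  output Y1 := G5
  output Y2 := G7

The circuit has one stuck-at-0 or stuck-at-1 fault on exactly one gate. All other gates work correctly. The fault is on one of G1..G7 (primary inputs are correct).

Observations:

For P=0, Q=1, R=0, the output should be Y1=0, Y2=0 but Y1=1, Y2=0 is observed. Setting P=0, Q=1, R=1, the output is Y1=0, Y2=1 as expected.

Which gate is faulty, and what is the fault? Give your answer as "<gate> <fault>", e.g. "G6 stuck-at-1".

Fault-free values for test 1 (P=0, Q=1, R=0): G1=1, G2=1, G3=0, G4=1, G5=0, G6=1, G7=0, giving Y1=0, Y2=0. Observed Y1=1, Y2=0.
Test 1: faults giving observed Y1=1, Y2=0 are {G1 stuck-at-0, G4 stuck-at-0, G5 stuck-at-1}.
Test 2 (P=0, Q=1, R=1): fault-free G1=1, G2=1, G3=1, G4=1, G5=0, G6=1, G7=1 → Y1=0, Y2=1; observed Y1=0, Y2=1. Eliminates G1 stuck-at-0, G5 stuck-at-1.
Only G4 stuck-at-0 is consistent with every test.

G4 stuck-at-0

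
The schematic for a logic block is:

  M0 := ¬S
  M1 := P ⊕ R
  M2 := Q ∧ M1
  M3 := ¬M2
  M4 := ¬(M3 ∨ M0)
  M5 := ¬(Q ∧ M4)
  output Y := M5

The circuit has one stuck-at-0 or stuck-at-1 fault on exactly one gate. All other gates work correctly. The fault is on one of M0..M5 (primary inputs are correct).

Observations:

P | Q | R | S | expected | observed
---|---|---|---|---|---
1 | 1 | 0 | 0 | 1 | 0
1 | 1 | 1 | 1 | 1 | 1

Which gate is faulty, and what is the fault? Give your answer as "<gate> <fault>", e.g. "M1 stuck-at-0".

M0 stuck-at-0

Fault-free values for test 1 (P=1, Q=1, R=0, S=0): M0=1, M1=1, M2=1, M3=0, M4=0, M5=1, giving Y=1. Observed 0.
Test 1: faults giving observed 0 are {M0 stuck-at-0, M4 stuck-at-1, M5 stuck-at-0}.
Test 2 (P=1, Q=1, R=1, S=1): fault-free M0=0, M1=0, M2=0, M3=1, M4=0, M5=1 → 1; observed 1. Eliminates M4 stuck-at-1, M5 stuck-at-0.
Only M0 stuck-at-0 is consistent with every test.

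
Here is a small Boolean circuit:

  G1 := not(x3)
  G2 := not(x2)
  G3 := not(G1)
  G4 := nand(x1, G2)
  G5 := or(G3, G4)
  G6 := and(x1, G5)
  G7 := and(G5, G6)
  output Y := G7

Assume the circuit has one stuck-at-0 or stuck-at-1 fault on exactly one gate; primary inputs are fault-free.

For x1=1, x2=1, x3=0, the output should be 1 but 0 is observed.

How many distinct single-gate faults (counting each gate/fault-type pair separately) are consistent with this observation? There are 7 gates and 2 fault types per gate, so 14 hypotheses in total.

5

Fault-free: G1=1, G2=0, G3=0, G4=1, G5=1, G6=1, G7=1 → 1. Observed 0.
  G1 stuck-at-0: output 1 ✗
  G1 stuck-at-1: output 1 ✗
  G2 stuck-at-0: output 1 ✗
  G2 stuck-at-1: output 0 ✓
  G3 stuck-at-0: output 1 ✗
  G3 stuck-at-1: output 1 ✗
  G4 stuck-at-0: output 0 ✓
  G4 stuck-at-1: output 1 ✗
  G5 stuck-at-0: output 0 ✓
  G5 stuck-at-1: output 1 ✗
  G6 stuck-at-0: output 0 ✓
  G6 stuck-at-1: output 1 ✗
  G7 stuck-at-0: output 0 ✓
  G7 stuck-at-1: output 1 ✗
Consistent faults: {G2 stuck-at-1, G4 stuck-at-0, G5 stuck-at-0, G6 stuck-at-0, G7 stuck-at-0} — 5 in all.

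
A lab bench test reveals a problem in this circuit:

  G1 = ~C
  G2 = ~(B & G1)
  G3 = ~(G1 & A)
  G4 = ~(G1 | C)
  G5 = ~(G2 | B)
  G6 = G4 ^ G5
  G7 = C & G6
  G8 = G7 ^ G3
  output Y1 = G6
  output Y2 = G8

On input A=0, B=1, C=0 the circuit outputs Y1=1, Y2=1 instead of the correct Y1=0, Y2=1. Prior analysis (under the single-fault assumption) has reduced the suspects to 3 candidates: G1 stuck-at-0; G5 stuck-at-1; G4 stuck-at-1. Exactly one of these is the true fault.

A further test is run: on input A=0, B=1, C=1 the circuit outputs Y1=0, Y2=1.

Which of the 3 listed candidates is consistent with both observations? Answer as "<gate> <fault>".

Evaluate each candidate on input A=0, B=1, C=1:
  G1 stuck-at-0: G1=0 [stuck-at-0], G2=1, G3=1, G4=0, G5=0, G6=0, G7=0, G8=1 → Y1=0, Y2=1 — matches
  G5 stuck-at-1: G1=0, G2=1, G3=1, G4=0, G5=1 [stuck-at-1], G6=1, G7=1, G8=0 → Y1=1, Y2=0 — eliminated
  G4 stuck-at-1: G1=0, G2=1, G3=1, G4=1 [stuck-at-1], G5=0, G6=1, G7=1, G8=0 → Y1=1, Y2=0 — eliminated
Only G1 stuck-at-0 reproduces the observed Y1=0, Y2=1.

G1 stuck-at-0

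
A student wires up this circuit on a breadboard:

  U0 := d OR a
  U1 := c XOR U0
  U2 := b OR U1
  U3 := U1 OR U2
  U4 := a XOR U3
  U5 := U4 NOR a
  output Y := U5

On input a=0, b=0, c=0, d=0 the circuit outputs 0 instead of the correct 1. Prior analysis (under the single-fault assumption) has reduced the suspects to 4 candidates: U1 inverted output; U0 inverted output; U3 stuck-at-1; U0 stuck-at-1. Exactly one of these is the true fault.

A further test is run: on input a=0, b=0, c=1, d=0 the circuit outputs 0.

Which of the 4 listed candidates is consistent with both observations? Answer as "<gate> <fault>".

U3 stuck-at-1

Evaluate each candidate on input a=0, b=0, c=1, d=0:
  U1 inverted output: U0=0, U1=0 [inverted output], U2=0, U3=0, U4=0, U5=1 → 1 — eliminated
  U0 inverted output: U0=1 [inverted output], U1=0, U2=0, U3=0, U4=0, U5=1 → 1 — eliminated
  U3 stuck-at-1: U0=0, U1=1, U2=1, U3=1 [stuck-at-1], U4=1, U5=0 → 0 — matches
  U0 stuck-at-1: U0=1 [stuck-at-1], U1=0, U2=0, U3=0, U4=0, U5=1 → 1 — eliminated
Only U3 stuck-at-1 reproduces the observed 0.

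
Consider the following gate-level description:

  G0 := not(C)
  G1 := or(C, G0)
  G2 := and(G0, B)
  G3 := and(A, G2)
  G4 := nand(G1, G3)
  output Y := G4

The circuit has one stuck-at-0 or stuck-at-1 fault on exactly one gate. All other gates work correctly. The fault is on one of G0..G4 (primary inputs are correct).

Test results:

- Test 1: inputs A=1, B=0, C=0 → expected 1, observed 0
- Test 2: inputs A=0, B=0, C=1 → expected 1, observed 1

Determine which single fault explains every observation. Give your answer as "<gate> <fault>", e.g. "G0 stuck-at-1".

Fault-free values for test 1 (A=1, B=0, C=0): G0=1, G1=1, G2=0, G3=0, G4=1, giving Y=1. Observed 0.
Test 1: faults giving observed 0 are {G2 stuck-at-1, G3 stuck-at-1, G4 stuck-at-0}.
Test 2 (A=0, B=0, C=1): fault-free G0=0, G1=1, G2=0, G3=0, G4=1 → 1; observed 1. Eliminates G3 stuck-at-1, G4 stuck-at-0.
Only G2 stuck-at-1 is consistent with every test.

G2 stuck-at-1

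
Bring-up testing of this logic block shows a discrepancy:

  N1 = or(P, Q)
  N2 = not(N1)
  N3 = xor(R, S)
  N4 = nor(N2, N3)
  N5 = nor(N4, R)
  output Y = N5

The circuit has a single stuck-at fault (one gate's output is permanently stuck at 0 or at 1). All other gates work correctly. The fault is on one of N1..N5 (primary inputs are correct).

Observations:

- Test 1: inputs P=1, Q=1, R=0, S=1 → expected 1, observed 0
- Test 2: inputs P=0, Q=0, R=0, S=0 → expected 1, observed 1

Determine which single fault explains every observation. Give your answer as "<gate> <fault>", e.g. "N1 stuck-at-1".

Fault-free values for test 1 (P=1, Q=1, R=0, S=1): N1=1, N2=0, N3=1, N4=0, N5=1, giving Y=1. Observed 0.
Test 1: faults giving observed 0 are {N3 stuck-at-0, N4 stuck-at-1, N5 stuck-at-0}.
Test 2 (P=0, Q=0, R=0, S=0): fault-free N1=0, N2=1, N3=0, N4=0, N5=1 → 1; observed 1. Eliminates N4 stuck-at-1, N5 stuck-at-0.
Only N3 stuck-at-0 is consistent with every test.

N3 stuck-at-0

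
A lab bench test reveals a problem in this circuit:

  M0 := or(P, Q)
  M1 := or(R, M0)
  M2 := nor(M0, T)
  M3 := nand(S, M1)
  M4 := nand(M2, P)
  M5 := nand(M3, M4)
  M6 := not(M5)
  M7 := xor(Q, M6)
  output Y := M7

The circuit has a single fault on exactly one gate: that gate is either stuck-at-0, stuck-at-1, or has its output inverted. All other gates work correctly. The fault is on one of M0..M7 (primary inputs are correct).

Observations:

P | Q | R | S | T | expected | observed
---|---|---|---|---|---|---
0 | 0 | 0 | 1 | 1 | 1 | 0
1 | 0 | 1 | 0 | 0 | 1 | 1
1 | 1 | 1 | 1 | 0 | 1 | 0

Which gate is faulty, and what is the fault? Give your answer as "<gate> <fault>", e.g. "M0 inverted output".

M1 inverted output

Fault-free values for test 1 (P=0, Q=0, R=0, S=1, T=1): M0=0, M1=0, M2=0, M3=1, M4=1, M5=0, M6=1, M7=1, giving Y=1. Observed 0.
Test 1: faults giving observed 0 are {M0 stuck-at-1, M0 inverted output, M1 stuck-at-1, M1 inverted output, M3 stuck-at-0, M3 inverted output, M4 stuck-at-0, M4 inverted output, M5 stuck-at-1, M5 inverted output, M6 stuck-at-0, M6 inverted output, M7 stuck-at-0, M7 inverted output}.
Test 2 (P=1, Q=0, R=1, S=0, T=0): fault-free M0=1, M1=1, M2=0, M3=1, M4=1, M5=0, M6=1, M7=1 → 1; observed 1. Eliminates M0 inverted output, M3 stuck-at-0, M3 inverted output, M4 stuck-at-0, M4 inverted output, M5 stuck-at-1, M5 inverted output, M6 stuck-at-0, M6 inverted output, M7 stuck-at-0, M7 inverted output.
Test 3 (P=1, Q=1, R=1, S=1, T=0): fault-free M0=1, M1=1, M2=0, M3=0, M4=1, M5=1, M6=0, M7=1 → 1; observed 0. Eliminates M0 stuck-at-1, M1 stuck-at-1.
Only M1 inverted output is consistent with every test.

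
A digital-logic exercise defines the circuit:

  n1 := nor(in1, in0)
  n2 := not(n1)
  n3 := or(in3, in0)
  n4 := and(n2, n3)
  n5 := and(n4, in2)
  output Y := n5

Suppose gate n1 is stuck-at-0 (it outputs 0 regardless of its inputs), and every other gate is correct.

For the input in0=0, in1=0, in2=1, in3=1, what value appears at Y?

1

Propagate with n1 forced: n1=0 [stuck-at-0], n2=1, n3=1, n4=1, n5=1.
So Y = 1. (Without the fault it would be 0.)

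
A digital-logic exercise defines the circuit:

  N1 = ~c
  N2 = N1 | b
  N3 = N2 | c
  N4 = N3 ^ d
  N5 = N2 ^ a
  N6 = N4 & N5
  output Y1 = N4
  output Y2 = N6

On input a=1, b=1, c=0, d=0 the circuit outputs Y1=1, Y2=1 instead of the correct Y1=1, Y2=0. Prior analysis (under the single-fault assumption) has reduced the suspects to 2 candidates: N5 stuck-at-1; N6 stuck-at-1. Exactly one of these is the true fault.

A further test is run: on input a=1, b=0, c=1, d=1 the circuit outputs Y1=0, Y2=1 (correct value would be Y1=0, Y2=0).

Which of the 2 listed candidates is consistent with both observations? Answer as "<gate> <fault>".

N6 stuck-at-1

Evaluate each candidate on input a=1, b=0, c=1, d=1:
  N5 stuck-at-1: N1=0, N2=0, N3=1, N4=0, N5=1 [stuck-at-1], N6=0 → Y1=0, Y2=0 — eliminated
  N6 stuck-at-1: N1=0, N2=0, N3=1, N4=0, N5=1, N6=1 [stuck-at-1] → Y1=0, Y2=1 — matches
Only N6 stuck-at-1 reproduces the observed Y1=0, Y2=1.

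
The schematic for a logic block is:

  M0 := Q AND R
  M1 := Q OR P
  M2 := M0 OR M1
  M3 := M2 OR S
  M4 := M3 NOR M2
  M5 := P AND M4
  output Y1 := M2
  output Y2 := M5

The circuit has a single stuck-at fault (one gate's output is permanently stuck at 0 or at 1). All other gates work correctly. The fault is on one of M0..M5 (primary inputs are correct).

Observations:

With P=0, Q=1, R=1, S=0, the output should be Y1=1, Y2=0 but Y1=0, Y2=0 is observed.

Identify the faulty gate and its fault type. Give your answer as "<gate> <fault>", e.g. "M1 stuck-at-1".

M2 stuck-at-0

Fault-free values for test 1 (P=0, Q=1, R=1, S=0): M0=1, M1=1, M2=1, M3=1, M4=0, M5=0, giving Y1=1, Y2=0. Observed Y1=0, Y2=0.
Test 1: faults giving observed Y1=0, Y2=0 are {M2 stuck-at-0}.
Only M2 stuck-at-0 is consistent with every test.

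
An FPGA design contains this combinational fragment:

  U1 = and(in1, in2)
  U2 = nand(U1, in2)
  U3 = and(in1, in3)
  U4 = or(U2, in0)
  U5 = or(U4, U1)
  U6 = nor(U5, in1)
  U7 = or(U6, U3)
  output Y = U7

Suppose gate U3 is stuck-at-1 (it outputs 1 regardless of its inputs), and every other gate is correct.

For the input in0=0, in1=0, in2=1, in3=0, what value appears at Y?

1

Propagate with U3 forced: U1=0, U2=1, U3=1 [stuck-at-1], U4=1, U5=1, U6=0, U7=1.
So Y = 1. (Without the fault it would be 0.)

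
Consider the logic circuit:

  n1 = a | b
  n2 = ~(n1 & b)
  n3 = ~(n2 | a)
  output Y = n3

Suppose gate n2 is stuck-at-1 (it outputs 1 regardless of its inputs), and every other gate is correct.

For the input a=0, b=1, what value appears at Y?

Propagate with n2 forced: n1=1, n2=1 [stuck-at-1], n3=0.
So Y = 0. (Without the fault it would be 1.)

0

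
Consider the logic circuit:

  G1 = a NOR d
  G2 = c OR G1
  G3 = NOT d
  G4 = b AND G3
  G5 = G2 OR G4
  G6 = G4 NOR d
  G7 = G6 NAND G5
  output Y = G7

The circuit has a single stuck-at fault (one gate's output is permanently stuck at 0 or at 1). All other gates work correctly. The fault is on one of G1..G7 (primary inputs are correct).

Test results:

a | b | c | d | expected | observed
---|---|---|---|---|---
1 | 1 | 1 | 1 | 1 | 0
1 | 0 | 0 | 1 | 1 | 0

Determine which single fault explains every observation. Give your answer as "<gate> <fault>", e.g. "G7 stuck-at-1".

G7 stuck-at-0

Fault-free values for test 1 (a=1, b=1, c=1, d=1): G1=0, G2=1, G3=0, G4=0, G5=1, G6=0, G7=1, giving Y=1. Observed 0.
Test 1: faults giving observed 0 are {G6 stuck-at-1, G7 stuck-at-0}.
Test 2 (a=1, b=0, c=0, d=1): fault-free G1=0, G2=0, G3=0, G4=0, G5=0, G6=0, G7=1 → 1; observed 0. Eliminates G6 stuck-at-1.
Only G7 stuck-at-0 is consistent with every test.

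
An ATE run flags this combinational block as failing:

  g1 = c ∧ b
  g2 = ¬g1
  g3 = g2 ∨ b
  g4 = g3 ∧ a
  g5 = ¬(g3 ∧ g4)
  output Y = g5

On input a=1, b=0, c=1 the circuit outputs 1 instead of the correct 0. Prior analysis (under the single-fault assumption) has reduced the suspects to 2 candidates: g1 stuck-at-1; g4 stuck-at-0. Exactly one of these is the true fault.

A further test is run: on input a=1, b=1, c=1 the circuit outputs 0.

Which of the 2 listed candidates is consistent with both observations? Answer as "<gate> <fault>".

Evaluate each candidate on input a=1, b=1, c=1:
  g1 stuck-at-1: g1=1 [stuck-at-1], g2=0, g3=1, g4=1, g5=0 → 0 — matches
  g4 stuck-at-0: g1=1, g2=0, g3=1, g4=0 [stuck-at-0], g5=1 → 1 — eliminated
Only g1 stuck-at-1 reproduces the observed 0.

g1 stuck-at-1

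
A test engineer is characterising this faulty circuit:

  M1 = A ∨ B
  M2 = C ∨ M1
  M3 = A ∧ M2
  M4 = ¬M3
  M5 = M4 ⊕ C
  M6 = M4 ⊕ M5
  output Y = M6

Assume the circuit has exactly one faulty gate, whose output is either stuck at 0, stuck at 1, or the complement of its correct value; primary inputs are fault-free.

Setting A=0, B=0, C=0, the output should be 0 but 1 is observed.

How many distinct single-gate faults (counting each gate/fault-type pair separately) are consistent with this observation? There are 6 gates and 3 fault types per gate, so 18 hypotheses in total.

Fault-free: M1=0, M2=0, M3=0, M4=1, M5=1, M6=0 → 0. Observed 1.
  M1: none of the 3 fault types match ✗
  M2: none of the 3 fault types match ✗
  M3: none of the 3 fault types match ✗
  M4: none of the 3 fault types match ✗
  M5: stuck-at-0, inverted output ✓; others ✗
  M6: stuck-at-1, inverted output ✓; others ✗
Consistent faults: {M5 stuck-at-0, M5 inverted output, M6 stuck-at-1, M6 inverted output} — 4 in all.

4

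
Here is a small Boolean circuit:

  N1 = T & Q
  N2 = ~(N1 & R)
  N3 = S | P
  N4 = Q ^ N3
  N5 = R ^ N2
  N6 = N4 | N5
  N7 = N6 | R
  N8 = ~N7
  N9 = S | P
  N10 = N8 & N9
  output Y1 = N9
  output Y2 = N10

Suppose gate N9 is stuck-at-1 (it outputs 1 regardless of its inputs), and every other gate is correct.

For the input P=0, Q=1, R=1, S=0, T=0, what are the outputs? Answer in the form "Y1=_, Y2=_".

Propagate with N9 forced: N1=0, N2=1, N3=0, N4=1, N5=0, N6=1, N7=1, N8=0, N9=1 [stuck-at-1], N10=0.
So the outputs are Y1=1, Y2=0. (Without the fault they would be Y1=0, Y2=0.)

Y1=1, Y2=0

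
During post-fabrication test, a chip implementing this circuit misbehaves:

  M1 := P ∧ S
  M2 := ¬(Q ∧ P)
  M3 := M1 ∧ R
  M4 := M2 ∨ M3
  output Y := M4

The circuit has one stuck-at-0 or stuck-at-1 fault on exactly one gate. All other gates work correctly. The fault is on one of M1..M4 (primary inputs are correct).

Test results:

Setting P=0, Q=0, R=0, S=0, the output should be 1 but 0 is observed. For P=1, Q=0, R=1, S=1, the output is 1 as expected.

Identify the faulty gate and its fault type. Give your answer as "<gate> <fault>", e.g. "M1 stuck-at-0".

M2 stuck-at-0

Fault-free values for test 1 (P=0, Q=0, R=0, S=0): M1=0, M2=1, M3=0, M4=1, giving Y=1. Observed 0.
Test 1: faults giving observed 0 are {M2 stuck-at-0, M4 stuck-at-0}.
Test 2 (P=1, Q=0, R=1, S=1): fault-free M1=1, M2=1, M3=1, M4=1 → 1; observed 1. Eliminates M4 stuck-at-0.
Only M2 stuck-at-0 is consistent with every test.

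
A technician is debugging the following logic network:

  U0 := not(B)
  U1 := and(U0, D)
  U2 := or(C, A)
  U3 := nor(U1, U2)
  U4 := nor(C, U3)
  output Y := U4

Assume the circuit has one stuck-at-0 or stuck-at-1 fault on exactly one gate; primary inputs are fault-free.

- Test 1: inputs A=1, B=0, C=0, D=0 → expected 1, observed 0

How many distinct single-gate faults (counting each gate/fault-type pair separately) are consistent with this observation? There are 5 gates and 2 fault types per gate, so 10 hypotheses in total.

Fault-free: U0=1, U1=0, U2=1, U3=0, U4=1 → 1. Observed 0.
  U0 stuck-at-0: output 1 ✗
  U0 stuck-at-1: output 1 ✗
  U1 stuck-at-0: output 1 ✗
  U1 stuck-at-1: output 1 ✗
  U2 stuck-at-0: output 0 ✓
  U2 stuck-at-1: output 1 ✗
  U3 stuck-at-0: output 1 ✗
  U3 stuck-at-1: output 0 ✓
  U4 stuck-at-0: output 0 ✓
  U4 stuck-at-1: output 1 ✗
Consistent faults: {U2 stuck-at-0, U3 stuck-at-1, U4 stuck-at-0} — 3 in all.

3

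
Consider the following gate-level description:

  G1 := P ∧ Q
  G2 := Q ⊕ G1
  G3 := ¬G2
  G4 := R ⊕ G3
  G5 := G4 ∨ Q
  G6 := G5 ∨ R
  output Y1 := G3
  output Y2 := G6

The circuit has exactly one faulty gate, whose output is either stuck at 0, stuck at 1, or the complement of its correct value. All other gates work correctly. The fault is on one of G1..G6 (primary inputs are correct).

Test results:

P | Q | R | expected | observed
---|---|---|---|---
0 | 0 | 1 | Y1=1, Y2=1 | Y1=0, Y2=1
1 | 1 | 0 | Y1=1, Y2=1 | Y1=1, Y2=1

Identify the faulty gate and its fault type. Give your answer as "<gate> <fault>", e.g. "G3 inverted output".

G1 stuck-at-1

Fault-free values for test 1 (P=0, Q=0, R=1): G1=0, G2=0, G3=1, G4=0, G5=0, G6=1, giving Y1=1, Y2=1. Observed Y1=0, Y2=1.
Test 1: faults giving observed Y1=0, Y2=1 are {G1 stuck-at-1, G1 inverted output, G2 stuck-at-1, G2 inverted output, G3 stuck-at-0, G3 inverted output}.
Test 2 (P=1, Q=1, R=0): fault-free G1=1, G2=0, G3=1, G4=1, G5=1, G6=1 → Y1=1, Y2=1; observed Y1=1, Y2=1. Eliminates G1 inverted output, G2 stuck-at-1, G2 inverted output, G3 stuck-at-0, G3 inverted output.
Only G1 stuck-at-1 is consistent with every test.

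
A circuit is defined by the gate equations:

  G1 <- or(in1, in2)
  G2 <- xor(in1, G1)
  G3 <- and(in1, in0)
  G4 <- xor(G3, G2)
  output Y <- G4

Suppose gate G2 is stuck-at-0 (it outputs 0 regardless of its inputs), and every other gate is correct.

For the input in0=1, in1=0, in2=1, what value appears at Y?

0

Propagate with G2 forced: G1=1, G2=0 [stuck-at-0], G3=0, G4=0.
So Y = 0. (Without the fault it would be 1.)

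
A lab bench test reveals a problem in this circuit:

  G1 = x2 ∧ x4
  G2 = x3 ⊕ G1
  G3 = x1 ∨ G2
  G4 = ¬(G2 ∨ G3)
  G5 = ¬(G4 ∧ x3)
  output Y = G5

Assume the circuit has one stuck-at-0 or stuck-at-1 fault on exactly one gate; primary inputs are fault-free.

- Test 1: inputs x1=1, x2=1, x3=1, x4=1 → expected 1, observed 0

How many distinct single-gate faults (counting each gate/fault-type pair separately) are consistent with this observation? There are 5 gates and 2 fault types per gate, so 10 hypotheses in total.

3

Fault-free: G1=1, G2=0, G3=1, G4=0, G5=1 → 1. Observed 0.
  G1 stuck-at-0: output 1 ✗
  G1 stuck-at-1: output 1 ✗
  G2 stuck-at-0: output 1 ✗
  G2 stuck-at-1: output 1 ✗
  G3 stuck-at-0: output 0 ✓
  G3 stuck-at-1: output 1 ✗
  G4 stuck-at-0: output 1 ✗
  G4 stuck-at-1: output 0 ✓
  G5 stuck-at-0: output 0 ✓
  G5 stuck-at-1: output 1 ✗
Consistent faults: {G3 stuck-at-0, G4 stuck-at-1, G5 stuck-at-0} — 3 in all.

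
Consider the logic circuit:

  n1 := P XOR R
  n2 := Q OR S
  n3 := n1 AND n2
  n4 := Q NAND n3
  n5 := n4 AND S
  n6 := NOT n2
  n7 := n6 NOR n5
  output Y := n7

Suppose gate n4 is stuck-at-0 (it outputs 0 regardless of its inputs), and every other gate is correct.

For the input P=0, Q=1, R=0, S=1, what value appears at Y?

Propagate with n4 forced: n1=0, n2=1, n3=0, n4=0 [stuck-at-0], n5=0, n6=0, n7=1.
So Y = 1. (Without the fault it would be 0.)

1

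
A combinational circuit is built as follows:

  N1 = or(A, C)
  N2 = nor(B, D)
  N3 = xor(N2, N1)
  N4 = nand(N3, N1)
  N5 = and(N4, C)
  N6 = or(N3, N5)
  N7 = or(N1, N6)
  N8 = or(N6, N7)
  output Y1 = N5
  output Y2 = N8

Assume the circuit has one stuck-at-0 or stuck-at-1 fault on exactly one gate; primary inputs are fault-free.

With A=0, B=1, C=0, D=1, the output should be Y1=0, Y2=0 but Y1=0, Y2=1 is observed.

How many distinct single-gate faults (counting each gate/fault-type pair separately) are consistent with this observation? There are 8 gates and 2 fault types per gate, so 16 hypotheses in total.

Fault-free: N1=0, N2=0, N3=0, N4=1, N5=0, N6=0, N7=0, N8=0 → Y1=0, Y2=0. Observed Y1=0, Y2=1.
  N1: stuck-at-1 ✓; others ✗
  N2: stuck-at-1 ✓; others ✗
  N3: stuck-at-1 ✓; others ✗
  N4: none of the 2 fault types match ✗
  N5: none of the 2 fault types match ✗
  N6: stuck-at-1 ✓; others ✗
  N7: stuck-at-1 ✓; others ✗
  N8: stuck-at-1 ✓; others ✗
Consistent faults: {N1 stuck-at-1, N2 stuck-at-1, N3 stuck-at-1, N6 stuck-at-1, N7 stuck-at-1, N8 stuck-at-1} — 6 in all.

6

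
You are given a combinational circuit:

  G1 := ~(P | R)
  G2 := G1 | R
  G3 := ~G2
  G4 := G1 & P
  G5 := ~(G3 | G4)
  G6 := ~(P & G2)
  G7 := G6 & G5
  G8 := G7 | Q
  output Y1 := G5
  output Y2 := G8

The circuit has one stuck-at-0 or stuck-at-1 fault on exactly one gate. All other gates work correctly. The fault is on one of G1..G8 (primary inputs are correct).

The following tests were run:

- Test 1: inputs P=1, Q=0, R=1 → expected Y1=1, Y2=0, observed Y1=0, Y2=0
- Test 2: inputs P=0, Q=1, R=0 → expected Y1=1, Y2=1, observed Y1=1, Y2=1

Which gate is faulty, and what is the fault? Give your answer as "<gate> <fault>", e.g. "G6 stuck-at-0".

Fault-free values for test 1 (P=1, Q=0, R=1): G1=0, G2=1, G3=0, G4=0, G5=1, G6=0, G7=0, G8=0, giving Y1=1, Y2=0. Observed Y1=0, Y2=0.
Test 1: faults giving observed Y1=0, Y2=0 are {G1 stuck-at-1, G2 stuck-at-0, G3 stuck-at-1, G4 stuck-at-1, G5 stuck-at-0}.
Test 2 (P=0, Q=1, R=0): fault-free G1=1, G2=1, G3=0, G4=0, G5=1, G6=1, G7=1, G8=1 → Y1=1, Y2=1; observed Y1=1, Y2=1. Eliminates G2 stuck-at-0, G3 stuck-at-1, G4 stuck-at-1, G5 stuck-at-0.
Only G1 stuck-at-1 is consistent with every test.

G1 stuck-at-1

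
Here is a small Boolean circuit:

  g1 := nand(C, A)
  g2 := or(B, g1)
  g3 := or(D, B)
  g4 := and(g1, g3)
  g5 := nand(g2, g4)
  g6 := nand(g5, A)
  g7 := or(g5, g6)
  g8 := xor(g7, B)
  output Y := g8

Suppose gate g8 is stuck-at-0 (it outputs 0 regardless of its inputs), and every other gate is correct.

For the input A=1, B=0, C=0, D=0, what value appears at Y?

0

Propagate with g8 forced: g1=1, g2=1, g3=0, g4=0, g5=1, g6=0, g7=1, g8=0 [stuck-at-0].
So Y = 0. (Without the fault it would be 1.)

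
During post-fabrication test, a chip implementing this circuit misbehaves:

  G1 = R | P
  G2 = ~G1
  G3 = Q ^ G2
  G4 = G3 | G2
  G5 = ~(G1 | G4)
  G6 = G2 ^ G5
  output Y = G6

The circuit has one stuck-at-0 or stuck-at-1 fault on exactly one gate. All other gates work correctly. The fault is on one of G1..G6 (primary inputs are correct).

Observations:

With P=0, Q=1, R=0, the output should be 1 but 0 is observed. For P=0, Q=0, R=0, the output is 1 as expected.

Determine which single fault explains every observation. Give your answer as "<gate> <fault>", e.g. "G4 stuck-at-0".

Fault-free values for test 1 (P=0, Q=1, R=0): G1=0, G2=1, G3=0, G4=1, G5=0, G6=1, giving Y=1. Observed 0.
Test 1: faults giving observed 0 are {G1 stuck-at-1, G2 stuck-at-0, G4 stuck-at-0, G5 stuck-at-1, G6 stuck-at-0}.
Test 2 (P=0, Q=0, R=0): fault-free G1=0, G2=1, G3=1, G4=1, G5=0, G6=1 → 1; observed 1. Eliminates G1 stuck-at-1, G4 stuck-at-0, G5 stuck-at-1, G6 stuck-at-0.
Only G2 stuck-at-0 is consistent with every test.

G2 stuck-at-0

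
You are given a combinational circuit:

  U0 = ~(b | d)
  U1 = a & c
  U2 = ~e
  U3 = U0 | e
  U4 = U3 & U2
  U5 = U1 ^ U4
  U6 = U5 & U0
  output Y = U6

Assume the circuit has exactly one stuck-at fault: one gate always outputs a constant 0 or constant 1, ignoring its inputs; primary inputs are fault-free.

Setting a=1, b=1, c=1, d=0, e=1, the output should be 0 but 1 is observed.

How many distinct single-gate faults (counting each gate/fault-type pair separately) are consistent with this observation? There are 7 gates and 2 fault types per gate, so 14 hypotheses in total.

2

Fault-free: U0=0, U1=1, U2=0, U3=1, U4=0, U5=1, U6=0 → 0. Observed 1.
  U0 stuck-at-0: output 0 ✗
  U0 stuck-at-1: output 1 ✓
  U1 stuck-at-0: output 0 ✗
  U1 stuck-at-1: output 0 ✗
  U2 stuck-at-0: output 0 ✗
  U2 stuck-at-1: output 0 ✗
  U3 stuck-at-0: output 0 ✗
  U3 stuck-at-1: output 0 ✗
  U4 stuck-at-0: output 0 ✗
  U4 stuck-at-1: output 0 ✗
  U5 stuck-at-0: output 0 ✗
  U5 stuck-at-1: output 0 ✗
  U6 stuck-at-0: output 0 ✗
  U6 stuck-at-1: output 1 ✓
Consistent faults: {U0 stuck-at-1, U6 stuck-at-1} — 2 in all.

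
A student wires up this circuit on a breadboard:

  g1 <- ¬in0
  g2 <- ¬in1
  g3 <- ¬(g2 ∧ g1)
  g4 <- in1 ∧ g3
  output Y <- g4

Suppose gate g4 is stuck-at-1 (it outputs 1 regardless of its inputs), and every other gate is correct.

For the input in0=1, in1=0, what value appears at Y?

Propagate with g4 forced: g1=0, g2=1, g3=1, g4=1 [stuck-at-1].
So Y = 1. (Without the fault it would be 0.)

1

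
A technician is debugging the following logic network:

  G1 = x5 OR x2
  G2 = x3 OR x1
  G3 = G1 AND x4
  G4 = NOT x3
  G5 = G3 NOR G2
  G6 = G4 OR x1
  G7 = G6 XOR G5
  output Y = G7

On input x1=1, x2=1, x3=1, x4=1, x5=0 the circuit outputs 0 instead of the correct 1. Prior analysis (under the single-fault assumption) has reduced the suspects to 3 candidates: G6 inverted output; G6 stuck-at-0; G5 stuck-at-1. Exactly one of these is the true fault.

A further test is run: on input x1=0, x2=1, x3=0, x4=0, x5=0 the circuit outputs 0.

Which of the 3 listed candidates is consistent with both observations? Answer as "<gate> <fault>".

G5 stuck-at-1

Evaluate each candidate on input x1=0, x2=1, x3=0, x4=0, x5=0:
  G6 inverted output: G1=1, G2=0, G3=0, G4=1, G5=1, G6=0 [inverted output], G7=1 → 1 — eliminated
  G6 stuck-at-0: G1=1, G2=0, G3=0, G4=1, G5=1, G6=0 [stuck-at-0], G7=1 → 1 — eliminated
  G5 stuck-at-1: G1=1, G2=0, G3=0, G4=1, G5=1 [stuck-at-1], G6=1, G7=0 → 0 — matches
Only G5 stuck-at-1 reproduces the observed 0.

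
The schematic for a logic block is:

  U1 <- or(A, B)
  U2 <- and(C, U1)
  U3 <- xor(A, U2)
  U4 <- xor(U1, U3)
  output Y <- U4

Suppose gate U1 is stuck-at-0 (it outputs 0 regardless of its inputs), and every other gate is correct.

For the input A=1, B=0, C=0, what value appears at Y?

1

Propagate with U1 forced: U1=0 [stuck-at-0], U2=0, U3=1, U4=1.
So Y = 1. (Without the fault it would be 0.)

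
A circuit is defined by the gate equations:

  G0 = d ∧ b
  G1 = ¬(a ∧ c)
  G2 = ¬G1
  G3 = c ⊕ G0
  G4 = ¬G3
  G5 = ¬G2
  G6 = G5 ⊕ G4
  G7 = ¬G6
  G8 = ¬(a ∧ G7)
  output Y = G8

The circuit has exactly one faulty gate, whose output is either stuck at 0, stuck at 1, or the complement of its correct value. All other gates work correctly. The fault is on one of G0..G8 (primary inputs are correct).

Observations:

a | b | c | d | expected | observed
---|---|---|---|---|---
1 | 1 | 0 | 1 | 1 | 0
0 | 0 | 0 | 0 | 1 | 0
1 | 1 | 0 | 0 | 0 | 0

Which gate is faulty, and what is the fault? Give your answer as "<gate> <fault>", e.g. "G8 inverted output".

Fault-free values for test 1 (a=1, b=1, c=0, d=1): G0=1, G1=1, G2=0, G3=1, G4=0, G5=1, G6=1, G7=0, G8=1, giving Y=1. Observed 0.
Test 1: faults giving observed 0 are {G0 stuck-at-0, G0 inverted output, G1 stuck-at-0, G1 inverted output, G2 stuck-at-1, G2 inverted output, G3 stuck-at-0, G3 inverted output, G4 stuck-at-1, G4 inverted output, G5 stuck-at-0, G5 inverted output, G6 stuck-at-0, G6 inverted output, G7 stuck-at-1, G7 inverted output, G8 stuck-at-0, G8 inverted output}.
Test 2 (a=0, b=0, c=0, d=0): fault-free G0=0, G1=1, G2=0, G3=0, G4=1, G5=1, G6=0, G7=1, G8=1 → 1; observed 0. Eliminates G0 stuck-at-0, G0 inverted output, G1 stuck-at-0, G1 inverted output, G2 stuck-at-1, G2 inverted output, G3 stuck-at-0, G3 inverted output, G4 stuck-at-1, G4 inverted output, G5 stuck-at-0, G5 inverted output, G6 stuck-at-0, G6 inverted output, G7 stuck-at-1, G7 inverted output.
Test 3 (a=1, b=1, c=0, d=0): fault-free G0=0, G1=1, G2=0, G3=0, G4=1, G5=1, G6=0, G7=1, G8=0 → 0; observed 0. Eliminates G8 inverted output.
Only G8 stuck-at-0 is consistent with every test.

G8 stuck-at-0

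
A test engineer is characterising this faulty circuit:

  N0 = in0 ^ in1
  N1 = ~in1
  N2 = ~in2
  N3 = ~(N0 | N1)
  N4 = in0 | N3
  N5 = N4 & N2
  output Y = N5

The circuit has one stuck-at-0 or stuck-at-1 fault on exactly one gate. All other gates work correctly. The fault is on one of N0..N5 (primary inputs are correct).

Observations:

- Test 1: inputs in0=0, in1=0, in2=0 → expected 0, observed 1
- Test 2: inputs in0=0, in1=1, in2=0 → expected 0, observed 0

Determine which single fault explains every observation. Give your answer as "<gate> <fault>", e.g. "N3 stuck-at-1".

Fault-free values for test 1 (in0=0, in1=0, in2=0): N0=0, N1=1, N2=1, N3=0, N4=0, N5=0, giving Y=0. Observed 1.
Test 1: faults giving observed 1 are {N1 stuck-at-0, N3 stuck-at-1, N4 stuck-at-1, N5 stuck-at-1}.
Test 2 (in0=0, in1=1, in2=0): fault-free N0=1, N1=0, N2=1, N3=0, N4=0, N5=0 → 0; observed 0. Eliminates N3 stuck-at-1, N4 stuck-at-1, N5 stuck-at-1.
Only N1 stuck-at-0 is consistent with every test.

N1 stuck-at-0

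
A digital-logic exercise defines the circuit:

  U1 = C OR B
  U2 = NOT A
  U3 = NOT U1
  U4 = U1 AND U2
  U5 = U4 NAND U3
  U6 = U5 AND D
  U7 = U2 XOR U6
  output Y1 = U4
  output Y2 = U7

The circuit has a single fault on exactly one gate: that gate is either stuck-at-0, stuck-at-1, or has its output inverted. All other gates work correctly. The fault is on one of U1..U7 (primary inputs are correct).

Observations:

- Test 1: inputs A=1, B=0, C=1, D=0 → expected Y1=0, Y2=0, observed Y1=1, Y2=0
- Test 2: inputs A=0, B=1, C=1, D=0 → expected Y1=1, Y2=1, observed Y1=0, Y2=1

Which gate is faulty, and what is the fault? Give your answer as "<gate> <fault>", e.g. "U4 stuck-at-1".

Fault-free values for test 1 (A=1, B=0, C=1, D=0): U1=1, U2=0, U3=0, U4=0, U5=1, U6=0, U7=0, giving Y1=0, Y2=0. Observed Y1=1, Y2=0.
Test 1: faults giving observed Y1=1, Y2=0 are {U4 stuck-at-1, U4 inverted output}.
Test 2 (A=0, B=1, C=1, D=0): fault-free U1=1, U2=1, U3=0, U4=1, U5=1, U6=0, U7=1 → Y1=1, Y2=1; observed Y1=0, Y2=1. Eliminates U4 stuck-at-1.
Only U4 inverted output is consistent with every test.

U4 inverted output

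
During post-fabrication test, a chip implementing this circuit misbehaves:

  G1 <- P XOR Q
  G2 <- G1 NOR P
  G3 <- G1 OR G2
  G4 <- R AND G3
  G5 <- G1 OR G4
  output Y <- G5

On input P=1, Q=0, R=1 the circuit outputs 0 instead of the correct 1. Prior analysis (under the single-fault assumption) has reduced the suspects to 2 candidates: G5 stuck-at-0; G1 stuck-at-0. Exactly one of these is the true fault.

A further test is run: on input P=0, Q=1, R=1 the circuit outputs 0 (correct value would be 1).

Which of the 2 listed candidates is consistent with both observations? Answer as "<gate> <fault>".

Evaluate each candidate on input P=0, Q=1, R=1:
  G5 stuck-at-0: G1=1, G2=0, G3=1, G4=1, G5=0 [stuck-at-0] → 0 — matches
  G1 stuck-at-0: G1=0 [stuck-at-0], G2=1, G3=1, G4=1, G5=1 → 1 — eliminated
Only G5 stuck-at-0 reproduces the observed 0.

G5 stuck-at-0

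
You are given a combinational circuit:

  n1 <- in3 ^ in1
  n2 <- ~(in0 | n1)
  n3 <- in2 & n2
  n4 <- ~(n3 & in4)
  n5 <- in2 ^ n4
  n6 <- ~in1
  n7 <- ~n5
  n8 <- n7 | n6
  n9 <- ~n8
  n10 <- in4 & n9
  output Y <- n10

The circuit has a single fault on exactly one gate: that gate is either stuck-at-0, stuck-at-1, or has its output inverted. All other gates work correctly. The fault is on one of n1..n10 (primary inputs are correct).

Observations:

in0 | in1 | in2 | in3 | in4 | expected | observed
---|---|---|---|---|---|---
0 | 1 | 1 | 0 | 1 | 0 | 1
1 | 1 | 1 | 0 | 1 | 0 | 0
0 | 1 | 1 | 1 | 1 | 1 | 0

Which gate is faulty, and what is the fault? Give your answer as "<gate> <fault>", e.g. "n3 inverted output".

n1 inverted output

Fault-free values for test 1 (in0=0, in1=1, in2=1, in3=0, in4=1): n1=1, n2=0, n3=0, n4=1, n5=0, n6=0, n7=1, n8=1, n9=0, n10=0, giving Y=0. Observed 1.
Test 1: faults giving observed 1 are {n1 stuck-at-0, n1 inverted output, n2 stuck-at-1, n2 inverted output, n3 stuck-at-1, n3 inverted output, n4 stuck-at-0, n4 inverted output, n5 stuck-at-1, n5 inverted output, n7 stuck-at-0, n7 inverted output, n8 stuck-at-0, n8 inverted output, n9 stuck-at-1, n9 inverted output, n10 stuck-at-1, n10 inverted output}.
Test 2 (in0=1, in1=1, in2=1, in3=0, in4=1): fault-free n1=1, n2=0, n3=0, n4=1, n5=0, n6=0, n7=1, n8=1, n9=0, n10=0 → 0; observed 0. Eliminates n2 stuck-at-1, n2 inverted output, n3 stuck-at-1, n3 inverted output, n4 stuck-at-0, n4 inverted output, n5 stuck-at-1, n5 inverted output, n7 stuck-at-0, n7 inverted output, n8 stuck-at-0, n8 inverted output, n9 stuck-at-1, n9 inverted output, n10 stuck-at-1, n10 inverted output.
Test 3 (in0=0, in1=1, in2=1, in3=1, in4=1): fault-free n1=0, n2=1, n3=1, n4=0, n5=1, n6=0, n7=0, n8=0, n9=1, n10=1 → 1; observed 0. Eliminates n1 stuck-at-0.
Only n1 inverted output is consistent with every test.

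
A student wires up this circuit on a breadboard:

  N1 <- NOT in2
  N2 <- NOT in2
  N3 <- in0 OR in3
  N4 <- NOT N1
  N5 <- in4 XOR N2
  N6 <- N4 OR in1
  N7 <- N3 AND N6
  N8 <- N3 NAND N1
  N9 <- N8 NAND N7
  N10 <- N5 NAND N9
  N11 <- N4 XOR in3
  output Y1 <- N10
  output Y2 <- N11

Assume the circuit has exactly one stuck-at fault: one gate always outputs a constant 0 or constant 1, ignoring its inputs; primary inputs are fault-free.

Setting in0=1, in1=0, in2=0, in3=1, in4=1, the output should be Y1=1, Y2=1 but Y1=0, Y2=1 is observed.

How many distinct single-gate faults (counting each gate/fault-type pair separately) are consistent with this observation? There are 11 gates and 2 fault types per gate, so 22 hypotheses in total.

3

Fault-free: N1=1, N2=1, N3=1, N4=0, N5=0, N6=0, N7=0, N8=0, N9=1, N10=1, N11=1 → Y1=1, Y2=1. Observed Y1=0, Y2=1.
  N1: none of the 2 fault types match ✗
  N2: stuck-at-0 ✓; others ✗
  N3: none of the 2 fault types match ✗
  N4: none of the 2 fault types match ✗
  N5: stuck-at-1 ✓; others ✗
  N6: none of the 2 fault types match ✗
  N7: none of the 2 fault types match ✗
  N8: none of the 2 fault types match ✗
  N9: none of the 2 fault types match ✗
  N10: stuck-at-0 ✓; others ✗
  N11: none of the 2 fault types match ✗
Consistent faults: {N2 stuck-at-0, N5 stuck-at-1, N10 stuck-at-0} — 3 in all.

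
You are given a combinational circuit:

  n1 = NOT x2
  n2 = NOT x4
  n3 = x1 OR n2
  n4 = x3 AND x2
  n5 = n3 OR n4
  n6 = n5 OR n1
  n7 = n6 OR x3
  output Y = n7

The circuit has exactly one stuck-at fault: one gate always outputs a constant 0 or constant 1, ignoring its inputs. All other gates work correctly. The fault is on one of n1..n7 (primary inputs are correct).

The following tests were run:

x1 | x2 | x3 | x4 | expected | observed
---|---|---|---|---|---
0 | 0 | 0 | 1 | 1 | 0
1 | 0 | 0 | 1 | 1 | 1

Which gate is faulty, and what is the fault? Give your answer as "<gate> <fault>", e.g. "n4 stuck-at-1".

n1 stuck-at-0

Fault-free values for test 1 (x1=0, x2=0, x3=0, x4=1): n1=1, n2=0, n3=0, n4=0, n5=0, n6=1, n7=1, giving Y=1. Observed 0.
Test 1: faults giving observed 0 are {n1 stuck-at-0, n6 stuck-at-0, n7 stuck-at-0}.
Test 2 (x1=1, x2=0, x3=0, x4=1): fault-free n1=1, n2=0, n3=1, n4=0, n5=1, n6=1, n7=1 → 1; observed 1. Eliminates n6 stuck-at-0, n7 stuck-at-0.
Only n1 stuck-at-0 is consistent with every test.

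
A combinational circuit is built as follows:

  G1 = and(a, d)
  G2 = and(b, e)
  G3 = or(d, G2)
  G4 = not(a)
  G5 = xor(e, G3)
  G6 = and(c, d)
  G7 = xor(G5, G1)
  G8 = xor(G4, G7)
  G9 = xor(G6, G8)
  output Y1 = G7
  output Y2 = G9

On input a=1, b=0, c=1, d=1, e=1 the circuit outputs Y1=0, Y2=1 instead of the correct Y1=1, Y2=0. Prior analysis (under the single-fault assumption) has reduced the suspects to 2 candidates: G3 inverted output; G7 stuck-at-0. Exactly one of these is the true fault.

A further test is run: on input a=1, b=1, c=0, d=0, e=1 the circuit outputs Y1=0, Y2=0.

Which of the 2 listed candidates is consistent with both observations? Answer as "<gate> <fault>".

G7 stuck-at-0

Evaluate each candidate on input a=1, b=1, c=0, d=0, e=1:
  G3 inverted output: G1=0, G2=1, G3=0 [inverted output], G4=0, G5=1, G6=0, G7=1, G8=1, G9=1 → Y1=1, Y2=1 — eliminated
  G7 stuck-at-0: G1=0, G2=1, G3=1, G4=0, G5=0, G6=0, G7=0 [stuck-at-0], G8=0, G9=0 → Y1=0, Y2=0 — matches
Only G7 stuck-at-0 reproduces the observed Y1=0, Y2=0.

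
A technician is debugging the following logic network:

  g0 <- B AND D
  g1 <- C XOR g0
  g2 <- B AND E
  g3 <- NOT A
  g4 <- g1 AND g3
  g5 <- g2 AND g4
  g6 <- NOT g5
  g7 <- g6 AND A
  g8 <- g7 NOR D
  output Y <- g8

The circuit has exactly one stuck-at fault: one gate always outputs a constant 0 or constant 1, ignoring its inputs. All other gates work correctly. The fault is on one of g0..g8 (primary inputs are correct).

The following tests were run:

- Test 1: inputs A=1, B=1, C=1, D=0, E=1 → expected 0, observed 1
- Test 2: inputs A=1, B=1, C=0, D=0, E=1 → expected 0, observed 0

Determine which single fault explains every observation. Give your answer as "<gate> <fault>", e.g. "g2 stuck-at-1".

g3 stuck-at-1

Fault-free values for test 1 (A=1, B=1, C=1, D=0, E=1): g0=0, g1=1, g2=1, g3=0, g4=0, g5=0, g6=1, g7=1, g8=0, giving Y=0. Observed 1.
Test 1: faults giving observed 1 are {g3 stuck-at-1, g4 stuck-at-1, g5 stuck-at-1, g6 stuck-at-0, g7 stuck-at-0, g8 stuck-at-1}.
Test 2 (A=1, B=1, C=0, D=0, E=1): fault-free g0=0, g1=0, g2=1, g3=0, g4=0, g5=0, g6=1, g7=1, g8=0 → 0; observed 0. Eliminates g4 stuck-at-1, g5 stuck-at-1, g6 stuck-at-0, g7 stuck-at-0, g8 stuck-at-1.
Only g3 stuck-at-1 is consistent with every test.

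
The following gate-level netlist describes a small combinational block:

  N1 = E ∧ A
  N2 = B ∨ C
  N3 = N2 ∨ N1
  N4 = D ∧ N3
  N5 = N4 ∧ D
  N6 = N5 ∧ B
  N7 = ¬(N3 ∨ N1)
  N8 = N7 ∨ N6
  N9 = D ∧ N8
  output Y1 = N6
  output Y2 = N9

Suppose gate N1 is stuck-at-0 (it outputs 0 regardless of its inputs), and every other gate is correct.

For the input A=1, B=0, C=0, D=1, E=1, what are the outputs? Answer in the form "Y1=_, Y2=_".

Y1=0, Y2=1

Propagate with N1 forced: N1=0 [stuck-at-0], N2=0, N3=0, N4=0, N5=0, N6=0, N7=1, N8=1, N9=1.
So the outputs are Y1=0, Y2=1. (Without the fault they would be Y1=0, Y2=0.)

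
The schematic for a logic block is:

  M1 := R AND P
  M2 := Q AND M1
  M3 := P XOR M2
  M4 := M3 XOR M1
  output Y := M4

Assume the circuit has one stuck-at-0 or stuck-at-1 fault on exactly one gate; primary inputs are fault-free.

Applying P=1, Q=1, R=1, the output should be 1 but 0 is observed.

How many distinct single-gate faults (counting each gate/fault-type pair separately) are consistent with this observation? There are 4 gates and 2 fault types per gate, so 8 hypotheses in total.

Fault-free: M1=1, M2=1, M3=0, M4=1 → 1. Observed 0.
  M1 stuck-at-0: output 1 ✗
  M1 stuck-at-1: output 1 ✗
  M2 stuck-at-0: output 0 ✓
  M2 stuck-at-1: output 1 ✗
  M3 stuck-at-0: output 1 ✗
  M3 stuck-at-1: output 0 ✓
  M4 stuck-at-0: output 0 ✓
  M4 stuck-at-1: output 1 ✗
Consistent faults: {M2 stuck-at-0, M3 stuck-at-1, M4 stuck-at-0} — 3 in all.

3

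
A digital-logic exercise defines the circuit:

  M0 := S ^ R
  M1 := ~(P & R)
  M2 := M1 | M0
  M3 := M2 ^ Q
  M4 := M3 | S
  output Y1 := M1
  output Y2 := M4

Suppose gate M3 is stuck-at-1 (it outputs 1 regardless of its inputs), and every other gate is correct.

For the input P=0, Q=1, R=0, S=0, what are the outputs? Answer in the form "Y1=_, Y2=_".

Propagate with M3 forced: M0=0, M1=1, M2=1, M3=1 [stuck-at-1], M4=1.
So the outputs are Y1=1, Y2=1. (Without the fault they would be Y1=1, Y2=0.)

Y1=1, Y2=1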